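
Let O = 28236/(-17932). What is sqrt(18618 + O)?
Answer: sqrt(374139681105)/4483 ≈ 136.44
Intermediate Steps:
O = -7059/4483 (O = 28236*(-1/17932) = -7059/4483 ≈ -1.5746)
sqrt(18618 + O) = sqrt(18618 - 7059/4483) = sqrt(83457435/4483) = sqrt(374139681105)/4483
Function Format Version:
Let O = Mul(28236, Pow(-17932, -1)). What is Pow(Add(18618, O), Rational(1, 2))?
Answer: Mul(Rational(1, 4483), Pow(374139681105, Rational(1, 2))) ≈ 136.44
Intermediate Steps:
O = Rational(-7059, 4483) (O = Mul(28236, Rational(-1, 17932)) = Rational(-7059, 4483) ≈ -1.5746)
Pow(Add(18618, O), Rational(1, 2)) = Pow(Add(18618, Rational(-7059, 4483)), Rational(1, 2)) = Pow(Rational(83457435, 4483), Rational(1, 2)) = Mul(Rational(1, 4483), Pow(374139681105, Rational(1, 2)))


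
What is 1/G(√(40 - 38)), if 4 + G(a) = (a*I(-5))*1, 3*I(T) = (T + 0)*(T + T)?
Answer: 9/1214 + 75*√2/2428 ≈ 0.051098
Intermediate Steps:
I(T) = 2*T²/3 (I(T) = ((T + 0)*(T + T))/3 = (T*(2*T))/3 = (2*T²)/3 = 2*T²/3)
G(a) = -4 + 50*a/3 (G(a) = -4 + (a*((⅔)*(-5)²))*1 = -4 + (a*((⅔)*25))*1 = -4 + (a*(50/3))*1 = -4 + (50*a/3)*1 = -4 + 50*a/3)
1/G(√(40 - 38)) = 1/(-4 + 50*√(40 - 38)/3) = 1/(-4 + 50*√2/3)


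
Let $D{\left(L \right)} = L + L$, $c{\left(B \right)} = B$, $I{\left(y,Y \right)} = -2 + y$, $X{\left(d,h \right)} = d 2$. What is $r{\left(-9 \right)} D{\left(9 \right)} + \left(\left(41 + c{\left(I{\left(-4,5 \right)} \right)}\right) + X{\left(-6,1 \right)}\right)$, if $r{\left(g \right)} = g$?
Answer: $-139$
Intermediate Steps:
$X{\left(d,h \right)} = 2 d$
$D{\left(L \right)} = 2 L$
$r{\left(-9 \right)} D{\left(9 \right)} + \left(\left(41 + c{\left(I{\left(-4,5 \right)} \right)}\right) + X{\left(-6,1 \right)}\right) = - 9 \cdot 2 \cdot 9 + \left(\left(41 - 6\right) + 2 \left(-6\right)\right) = \left(-9\right) 18 + \left(\left(41 - 6\right) - 12\right) = -162 + \left(35 - 12\right) = -162 + 23 = -139$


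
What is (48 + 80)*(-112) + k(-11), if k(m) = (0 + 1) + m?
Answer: -14346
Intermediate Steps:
k(m) = 1 + m
(48 + 80)*(-112) + k(-11) = (48 + 80)*(-112) + (1 - 11) = 128*(-112) - 10 = -14336 - 10 = -14346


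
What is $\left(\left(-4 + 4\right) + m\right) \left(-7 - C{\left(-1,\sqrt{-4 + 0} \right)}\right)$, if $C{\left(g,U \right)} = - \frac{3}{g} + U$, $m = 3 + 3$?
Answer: $-60 - 12 i \approx -60.0 - 12.0 i$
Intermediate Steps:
$m = 6$
$C{\left(g,U \right)} = U - \frac{3}{g}$
$\left(\left(-4 + 4\right) + m\right) \left(-7 - C{\left(-1,\sqrt{-4 + 0} \right)}\right) = \left(\left(-4 + 4\right) + 6\right) \left(-7 - \left(\sqrt{-4 + 0} - \frac{3}{-1}\right)\right) = \left(0 + 6\right) \left(-7 - \left(\sqrt{-4} - -3\right)\right) = 6 \left(-7 - \left(2 i + 3\right)\right) = 6 \left(-7 - \left(3 + 2 i\right)\right) = 6 \left(-10 - 2 i\right) = -60 - 12 i$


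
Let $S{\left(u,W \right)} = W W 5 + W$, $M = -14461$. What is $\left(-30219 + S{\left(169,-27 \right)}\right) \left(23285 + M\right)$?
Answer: $-234727224$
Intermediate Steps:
$S{\left(u,W \right)} = W + 5 W^{2}$ ($S{\left(u,W \right)} = W 5 W + W = 5 W^{2} + W = W + 5 W^{2}$)
$\left(-30219 + S{\left(169,-27 \right)}\right) \left(23285 + M\right) = \left(-30219 - 27 \left(1 + 5 \left(-27\right)\right)\right) \left(23285 - 14461\right) = \left(-30219 - 27 \left(1 - 135\right)\right) 8824 = \left(-30219 - -3618\right) 8824 = \left(-30219 + 3618\right) 8824 = \left(-26601\right) 8824 = -234727224$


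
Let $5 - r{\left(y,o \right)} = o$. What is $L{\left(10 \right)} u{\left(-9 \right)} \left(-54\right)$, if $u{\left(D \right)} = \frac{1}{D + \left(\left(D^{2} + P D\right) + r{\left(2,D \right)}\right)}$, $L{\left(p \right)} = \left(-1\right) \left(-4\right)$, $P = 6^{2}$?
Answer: $\frac{108}{119} \approx 0.90756$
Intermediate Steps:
$r{\left(y,o \right)} = 5 - o$
$P = 36$
$L{\left(p \right)} = 4$
$u{\left(D \right)} = \frac{1}{5 + D^{2} + 36 D}$ ($u{\left(D \right)} = \frac{1}{D - \left(-5 - D^{2} - 35 D\right)} = \frac{1}{D + \left(5 + D^{2} + 35 D\right)} = \frac{1}{5 + D^{2} + 36 D}$)
$L{\left(10 \right)} u{\left(-9 \right)} \left(-54\right) = \frac{4}{5 + \left(-9\right)^{2} + 36 \left(-9\right)} \left(-54\right) = \frac{4}{5 + 81 - 324} \left(-54\right) = \frac{4}{-238} \left(-54\right) = 4 \left(- \frac{1}{238}\right) \left(-54\right) = \left(- \frac{2}{119}\right) \left(-54\right) = \frac{108}{119}$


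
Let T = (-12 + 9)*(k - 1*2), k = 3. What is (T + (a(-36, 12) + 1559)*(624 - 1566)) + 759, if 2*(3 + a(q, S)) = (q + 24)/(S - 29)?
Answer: -24910584/17 ≈ -1.4653e+6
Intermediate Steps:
a(q, S) = -3 + (24 + q)/(2*(-29 + S)) (a(q, S) = -3 + ((q + 24)/(S - 29))/2 = -3 + ((24 + q)/(-29 + S))/2 = -3 + (24 + q)/(2*(-29 + S)))
T = -3 (T = (-12 + 9)*(3 - 1*2) = -3*(3 - 2) = -3*1 = -3)
(T + (a(-36, 12) + 1559)*(624 - 1566)) + 759 = (-3 + ((198 - 36 - 6*12)/(2*(-29 + 12)) + 1559)*(624 - 1566)) + 759 = (-3 + ((½)*(198 - 36 - 72)/(-17) + 1559)*(-942)) + 759 = (-3 + ((½)*(-1/17)*90 + 1559)*(-942)) + 759 = (-3 + (-45/17 + 1559)*(-942)) + 759 = (-3 + (26458/17)*(-942)) + 759 = (-3 - 24923436/17) + 759 = -24923487/17 + 759 = -24910584/17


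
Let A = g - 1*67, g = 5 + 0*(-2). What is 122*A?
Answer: -7564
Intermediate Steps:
g = 5 (g = 5 + 0 = 5)
A = -62 (A = 5 - 1*67 = 5 - 67 = -62)
122*A = 122*(-62) = -7564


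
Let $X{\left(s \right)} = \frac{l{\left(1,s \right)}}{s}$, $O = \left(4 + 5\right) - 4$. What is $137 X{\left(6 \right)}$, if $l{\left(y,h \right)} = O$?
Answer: $\frac{685}{6} \approx 114.17$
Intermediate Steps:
$O = 5$ ($O = 9 - 4 = 5$)
$l{\left(y,h \right)} = 5$
$X{\left(s \right)} = \frac{5}{s}$
$137 X{\left(6 \right)} = 137 \cdot \frac{5}{6} = \frac{685}{6}$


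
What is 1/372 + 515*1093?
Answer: 209396941/372 ≈ 5.6290e+5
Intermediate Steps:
1/372 + 515*1093 = 1/372 + 562895 = 209396941/372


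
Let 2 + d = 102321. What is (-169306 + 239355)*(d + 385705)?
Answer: 34185593176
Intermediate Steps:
d = 102319 (d = -2 + 102321 = 102319)
(-169306 + 239355)*(d + 385705) = (-169306 + 239355)*(102319 + 385705) = 70049*488024 = 34185593176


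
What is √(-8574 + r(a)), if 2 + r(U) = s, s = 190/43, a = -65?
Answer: 7*I*√323446/43 ≈ 92.583*I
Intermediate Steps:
s = 190/43 (s = 190*(1/43) = 190/43 ≈ 4.4186)
r(U) = 104/43 (r(U) = -2 + 190/43 = 104/43)
√(-8574 + r(a)) = √(-8574 + 104/43) = √(-368578/43) = 7*I*√323446/43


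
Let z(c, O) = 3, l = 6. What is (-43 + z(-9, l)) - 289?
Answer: -329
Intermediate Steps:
(-43 + z(-9, l)) - 289 = (-43 + 3) - 289 = -40 - 289 = -329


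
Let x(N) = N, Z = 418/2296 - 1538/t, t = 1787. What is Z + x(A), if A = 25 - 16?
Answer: 17071143/2051476 ≈ 8.3214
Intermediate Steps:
Z = -1392141/2051476 (Z = 418/2296 - 1538/1787 = 418*(1/2296) - 1538*1/1787 = 209/1148 - 1538/1787 = -1392141/2051476 ≈ -0.67860)
A = 9
Z + x(A) = -1392141/2051476 + 9 = 17071143/2051476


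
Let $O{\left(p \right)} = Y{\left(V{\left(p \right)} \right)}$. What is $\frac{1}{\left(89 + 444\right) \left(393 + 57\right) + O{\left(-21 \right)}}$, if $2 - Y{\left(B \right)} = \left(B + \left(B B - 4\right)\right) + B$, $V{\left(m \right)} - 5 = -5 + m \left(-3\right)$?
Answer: $\frac{1}{235761} \approx 4.2416 \cdot 10^{-6}$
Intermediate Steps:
$V{\left(m \right)} = - 3 m$ ($V{\left(m \right)} = 5 + \left(-5 + m \left(-3\right)\right) = 5 - \left(5 + 3 m\right) = - 3 m$)
$Y{\left(B \right)} = 6 - B^{2} - 2 B$ ($Y{\left(B \right)} = 2 - \left(\left(B + \left(B B - 4\right)\right) + B\right) = 2 - \left(\left(B + \left(B^{2} - 4\right)\right) + B\right) = 2 - \left(\left(B + \left(-4 + B^{2}\right)\right) + B\right) = 2 - \left(\left(-4 + B + B^{2}\right) + B\right) = 2 - \left(-4 + B^{2} + 2 B\right) = 6 - B^{2} - 2 B$)
$O{\left(p \right)} = 6 - 9 p^{2} + 6 p$ ($O{\left(p \right)} = 6 - \left(- 3 p\right)^{2} - 2 \left(- 3 p\right) = 6 - 9 p^{2} + 6 p$)
$\frac{1}{\left(89 + 444\right) \left(393 + 57\right) + O{\left(-21 \right)}} = \frac{1}{\left(89 + 444\right) \left(393 + 57\right) + \left(6 - 9 \left(-21\right)^{2} + 6 \left(-21\right)\right)} = \frac{1}{533 \cdot 450 - 4089} = \frac{1}{239850 - 4089} = \frac{1}{235761}$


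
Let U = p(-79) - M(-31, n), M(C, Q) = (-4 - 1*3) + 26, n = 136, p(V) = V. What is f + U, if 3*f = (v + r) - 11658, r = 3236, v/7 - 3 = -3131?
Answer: -10204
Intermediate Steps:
v = -21896 (v = 21 + 7*(-3131) = 21 - 21917 = -21896)
M(C, Q) = 19 (M(C, Q) = (-4 - 3) + 26 = -7 + 26 = 19)
f = -10106 (f = ((-21896 + 3236) - 11658)/3 = (-18660 - 11658)/3 = (1/3)*(-30318) = -10106)
U = -98 (U = -79 - 1*19 = -79 - 19 = -98)
f + U = -10106 - 98 = -10204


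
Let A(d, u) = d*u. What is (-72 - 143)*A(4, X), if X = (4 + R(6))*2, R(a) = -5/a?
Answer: -16340/3 ≈ -5446.7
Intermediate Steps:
X = 19/3 (X = (4 - 5/6)*2 = (4 - 5*⅙)*2 = (4 - ⅚)*2 = (19/6)*2 = 19/3 ≈ 6.3333)
(-72 - 143)*A(4, X) = (-72 - 143)*(4*(19/3)) = -215*76/3 = -16340/3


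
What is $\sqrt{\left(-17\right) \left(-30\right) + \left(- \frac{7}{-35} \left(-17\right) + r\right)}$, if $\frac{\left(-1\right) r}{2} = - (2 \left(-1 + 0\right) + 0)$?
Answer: $\frac{\sqrt{12565}}{5} \approx 22.419$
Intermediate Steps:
$r = -4$ ($r = - 2 \left(- (2 \left(-1 + 0\right) + 0)\right) = - 2 \left(- (2 \left(-1\right) + 0)\right) = - 2 \left(- (-2 + 0)\right) = - 2 \left(\left(-1\right) \left(-2\right)\right) = \left(-2\right) 2 = -4$)
$\sqrt{\left(-17\right) \left(-30\right) + \left(- \frac{7}{-35} \left(-17\right) + r\right)} = \sqrt{\left(-17\right) \left(-30\right) - \left(4 - - \frac{7}{-35} \left(-17\right)\right)} = \sqrt{510 - \left(4 - \left(-7\right) \left(- \frac{1}{35}\right) \left(-17\right)\right)} = \sqrt{510 + \left(\frac{1}{5} \left(-17\right) - 4\right)} = \sqrt{510 - \frac{37}{5}} = \sqrt{\frac{2513}{5}} = \frac{\sqrt{12565}}{5}$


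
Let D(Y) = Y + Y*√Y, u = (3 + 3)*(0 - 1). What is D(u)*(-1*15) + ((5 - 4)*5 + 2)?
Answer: 97 + 90*I*√6 ≈ 97.0 + 220.45*I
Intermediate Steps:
u = -6 (u = 6*(-1) = -6)
D(Y) = Y + Y^(3/2)
D(u)*(-1*15) + ((5 - 4)*5 + 2) = (-6 + (-6)^(3/2))*(-1*15) + ((5 - 4)*5 + 2) = (-6 - 6*I*√6)*(-15) + (1*5 + 2) = (90 + 90*I*√6) + (5 + 2) = (90 + 90*I*√6) + 7 = 97 + 90*I*√6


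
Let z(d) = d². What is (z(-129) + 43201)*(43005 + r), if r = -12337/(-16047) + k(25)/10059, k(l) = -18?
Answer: 138471438425759828/53805591 ≈ 2.5735e+9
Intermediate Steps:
r = 41269679/53805591 (r = -12337/(-16047) - 18/10059 = -12337*(-1/16047) - 18*1/10059 = 12337/16047 - 6/3353 = 41269679/53805591 ≈ 0.76701)
(z(-129) + 43201)*(43005 + r) = ((-129)² + 43201)*(43005 + 41269679/53805591) = (16641 + 43201)*(2313950710634/53805591) = 59842*(2313950710634/53805591) = 138471438425759828/53805591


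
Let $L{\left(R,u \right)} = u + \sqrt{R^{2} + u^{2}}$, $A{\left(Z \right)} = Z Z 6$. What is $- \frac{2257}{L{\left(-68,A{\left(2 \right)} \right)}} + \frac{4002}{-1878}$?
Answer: $\frac{1733797}{180914} - \frac{11285 \sqrt{13}}{1156} \approx -25.614$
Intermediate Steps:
$A{\left(Z \right)} = 6 Z^{2}$ ($A{\left(Z \right)} = Z^{2} \cdot 6 = 6 Z^{2}$)
$- \frac{2257}{L{\left(-68,A{\left(2 \right)} \right)}} + \frac{4002}{-1878} = - \frac{2257}{6 \cdot 2^{2} + \sqrt{\left(-68\right)^{2} + \left(6 \cdot 2^{2}\right)^{2}}} + \frac{4002}{-1878} = - \frac{2257}{6 \cdot 4 + \sqrt{4624 + \left(6 \cdot 4\right)^{2}}} + 4002 \left(- \frac{1}{1878}\right) = - \frac{2257}{24 + \sqrt{4624 + 24^{2}}} - \frac{667}{313} = - \frac{2257}{24 + \sqrt{4624 + 576}} - \frac{667}{313} = - \frac{2257}{24 + \sqrt{5200}} - \frac{667}{313} = - \frac{2257}{24 + 20 \sqrt{13}} - \frac{667}{313} = - \frac{667}{313} - \frac{2257}{24 + 20 \sqrt{13}}$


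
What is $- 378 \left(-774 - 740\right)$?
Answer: $572292$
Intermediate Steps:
$- 378 \left(-774 - 740\right) = \left(-378\right) \left(-1514\right) = 572292$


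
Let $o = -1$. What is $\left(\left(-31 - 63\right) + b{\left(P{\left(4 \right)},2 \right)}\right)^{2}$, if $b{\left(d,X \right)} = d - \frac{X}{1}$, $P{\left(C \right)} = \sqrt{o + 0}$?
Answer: $\left(96 - i\right)^{2} \approx 9215.0 - 192.0 i$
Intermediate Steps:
$P{\left(C \right)} = i$ ($P{\left(C \right)} = \sqrt{-1 + 0} = \sqrt{-1} = i$)
$b{\left(d,X \right)} = d - X$ ($b{\left(d,X \right)} = d - X 1 = d - X$)
$\left(\left(-31 - 63\right) + b{\left(P{\left(4 \right)},2 \right)}\right)^{2} = \left(\left(-31 - 63\right) + \left(i - 2\right)\right)^{2} = \left(-94 - \left(2 - i\right)\right)^{2} = \left(-96 + i\right)^{2}$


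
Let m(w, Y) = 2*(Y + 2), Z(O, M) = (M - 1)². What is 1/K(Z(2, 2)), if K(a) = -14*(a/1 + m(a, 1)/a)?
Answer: -1/98 ≈ -0.010204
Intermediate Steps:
Z(O, M) = (-1 + M)²
m(w, Y) = 4 + 2*Y (m(w, Y) = 2*(2 + Y) = 4 + 2*Y)
K(a) = -84/a - 14*a (K(a) = -14*(a/1 + (4 + 2*1)/a) = -14*(a*1 + (4 + 2)/a) = -14*(a + 6/a) = -84/a - 14*a)
1/K(Z(2, 2)) = 1/(-84/(-1 + 2)² - 14*(-1 + 2)²) = 1/(-84/(1²) - 14*1²) = 1/(-84/1 - 14*1) = 1/(-84*1 - 14) = 1/(-84 - 14) = 1/(-98) = -1/98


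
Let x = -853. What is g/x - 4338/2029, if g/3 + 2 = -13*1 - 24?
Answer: -3462921/1730737 ≈ -2.0008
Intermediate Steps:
g = -117 (g = -6 + 3*(-13*1 - 24) = -6 + 3*(-13 - 24) = -6 + 3*(-37) = -6 - 111 = -117)
g/x - 4338/2029 = -117/(-853) - 4338/2029 = -117*(-1/853) - 4338*1/2029 = 117/853 - 4338/2029 = -3462921/1730737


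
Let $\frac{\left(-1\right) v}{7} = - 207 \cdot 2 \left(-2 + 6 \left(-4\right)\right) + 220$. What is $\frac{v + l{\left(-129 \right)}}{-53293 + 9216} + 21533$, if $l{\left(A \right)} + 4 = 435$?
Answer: $\frac{949186498}{44077} \approx 21535.0$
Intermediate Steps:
$l{\left(A \right)} = 431$ ($l{\left(A \right)} = -4 + 435 = 431$)
$v = -76888$ ($v = - 7 \left(- 207 \cdot 2 \left(-2 + 6 \left(-4\right)\right) + 220\right) = - 7 \left(- 207 \cdot 2 \left(-2 - 24\right) + 220\right) = - 7 \left(- 207 \cdot 2 \left(-26\right) + 220\right) = - 7 \left(\left(-207\right) \left(-52\right) + 220\right) = - 7 \left(10764 + 220\right) = \left(-7\right) 10984 = -76888$)
$\frac{v + l{\left(-129 \right)}}{-53293 + 9216} + 21533 = \frac{-76888 + 431}{-53293 + 9216} + 21533 = - \frac{76457}{-44077} + 21533 = \left(-76457\right) \left(- \frac{1}{44077}\right) + 21533 = \frac{76457}{44077} + 21533 = \frac{949186498}{44077}$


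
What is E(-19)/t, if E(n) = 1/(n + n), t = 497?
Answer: -1/18886 ≈ -5.2949e-5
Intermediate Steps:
E(n) = 1/(2*n)
E(-19)/t = ((½)/(-19))/497 = ((½)*(-1/19))*(1/497) = -1/38*1/497 = -1/18886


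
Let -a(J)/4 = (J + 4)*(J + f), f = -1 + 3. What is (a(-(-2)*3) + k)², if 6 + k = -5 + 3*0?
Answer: 109561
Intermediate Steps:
f = 2
a(J) = -4*(2 + J)*(4 + J) (a(J) = -4*(J + 4)*(J + 2) = -4*(4 + J)*(2 + J) = -4*(2 + J)*(4 + J))
k = -11 (k = -6 + (-5 + 3*0) = -6 + (-5 + 0) = -6 - 5 = -11)
(a(-(-2)*3) + k)² = ((-32 - (-24)*(-2*3) - 4*(-(-2)*3)²) - 11)² = ((-32 - (-24)*(-6) - 4*(-1*(-6))²) - 11)² = ((-32 - 24*6 - 4*6²) - 11)² = ((-32 - 144 - 4*36) - 11)² = ((-32 - 144 - 144) - 11)² = (-320 - 11)² = (-331)² = 109561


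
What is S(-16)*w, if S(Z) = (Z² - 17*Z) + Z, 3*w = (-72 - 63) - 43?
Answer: -91136/3 ≈ -30379.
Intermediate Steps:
w = -178/3 (w = ((-72 - 63) - 43)/3 = (-135 - 43)/3 = (⅓)*(-178) = -178/3 ≈ -59.333)
S(Z) = Z² - 16*Z
S(-16)*w = -16*(-16 - 16)*(-178/3) = -16*(-32)*(-178/3) = 512*(-178/3) = -91136/3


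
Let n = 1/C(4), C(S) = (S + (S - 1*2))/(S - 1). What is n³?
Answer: ⅛ ≈ 0.12500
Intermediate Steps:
C(S) = (-2 + 2*S)/(-1 + S) (C(S) = (S + (S - 2))/(-1 + S) = (S + (-2 + S))/(-1 + S) = (-2 + 2*S)/(-1 + S))
n = ½ (n = 1/2 = 1*(½) = ½ ≈ 0.50000)
n³ = (½)³ = ⅛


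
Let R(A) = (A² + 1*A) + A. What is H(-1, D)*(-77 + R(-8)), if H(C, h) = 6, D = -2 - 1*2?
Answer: -174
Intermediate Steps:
D = -4 (D = -2 - 2 = -4)
R(A) = A² + 2*A (R(A) = (A² + A) + A = (A + A²) + A = A² + 2*A)
H(-1, D)*(-77 + R(-8)) = 6*(-77 - 8*(2 - 8)) = 6*(-77 - 8*(-6)) = 6*(-77 + 48) = 6*(-29) = -174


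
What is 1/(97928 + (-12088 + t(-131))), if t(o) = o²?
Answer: 1/103001 ≈ 9.7086e-6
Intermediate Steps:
1/(97928 + (-12088 + t(-131))) = 1/(97928 + (-12088 + (-131)²)) = 1/(97928 + (-12088 + 17161)) = 1/(97928 + 5073) = 1/103001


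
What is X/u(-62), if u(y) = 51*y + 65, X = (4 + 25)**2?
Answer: -841/3097 ≈ -0.27155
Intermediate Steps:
X = 841 (X = 29**2 = 841)
u(y) = 65 + 51*y
X/u(-62) = 841/(65 + 51*(-62)) = 841/(65 - 3162) = 841/(-3097) = 841*(-1/3097) = -841/3097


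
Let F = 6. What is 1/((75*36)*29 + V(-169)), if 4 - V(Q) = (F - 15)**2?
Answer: 1/78223 ≈ 1.2784e-5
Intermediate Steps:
V(Q) = -77 (V(Q) = 4 - (6 - 15)**2 = 4 - 1*(-9)**2 = 4 - 1*81 = 4 - 81 = -77)
1/((75*36)*29 + V(-169)) = 1/((75*36)*29 - 77) = 1/(2700*29 - 77) = 1/(78300 - 77) = 1/78223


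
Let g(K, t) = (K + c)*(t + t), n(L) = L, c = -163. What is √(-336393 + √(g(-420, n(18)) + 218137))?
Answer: √(-336393 + √197149) ≈ 579.61*I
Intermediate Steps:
g(K, t) = 2*t*(-163 + K) (g(K, t) = (K - 163)*(t + t) = (-163 + K)*(2*t) = 2*t*(-163 + K))
√(-336393 + √(g(-420, n(18)) + 218137)) = √(-336393 + √(2*18*(-163 - 420) + 218137)) = √(-336393 + √(2*18*(-583) + 218137)) = √(-336393 + √(-20988 + 218137)) = √(-336393 + √197149)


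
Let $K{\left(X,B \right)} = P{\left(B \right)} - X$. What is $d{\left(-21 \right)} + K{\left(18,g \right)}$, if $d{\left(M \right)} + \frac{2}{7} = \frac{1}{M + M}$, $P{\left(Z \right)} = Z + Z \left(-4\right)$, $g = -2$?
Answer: $- \frac{517}{42} \approx -12.31$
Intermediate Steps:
$P{\left(Z \right)} = - 3 Z$ ($P{\left(Z \right)} = Z - 4 Z = - 3 Z$)
$K{\left(X,B \right)} = - X - 3 B$ ($K{\left(X,B \right)} = - 3 B - X = - X - 3 B$)
$d{\left(M \right)} = - \frac{2}{7} + \frac{1}{2 M}$ ($d{\left(M \right)} = - \frac{2}{7} + \frac{1}{M + M} = - \frac{2}{7} + \frac{1}{2 M}$)
$d{\left(-21 \right)} + K{\left(18,g \right)} = \frac{7 - -84}{14 \left(-21\right)} - 12 = \frac{1}{14} \left(- \frac{1}{21}\right) \left(7 + 84\right) + \left(-18 + 6\right) = \frac{1}{14} \left(- \frac{1}{21}\right) 91 - 12 = - \frac{13}{42} - 12 = - \frac{517}{42}$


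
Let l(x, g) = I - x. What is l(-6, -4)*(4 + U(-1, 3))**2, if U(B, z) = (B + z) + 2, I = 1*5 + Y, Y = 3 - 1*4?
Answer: 640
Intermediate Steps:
Y = -1 (Y = 3 - 4 = -1)
I = 4 (I = 1*5 - 1 = 5 - 1 = 4)
U(B, z) = 2 + B + z
l(x, g) = 4 - x
l(-6, -4)*(4 + U(-1, 3))**2 = (4 - 1*(-6))*(4 + (2 - 1 + 3))**2 = (4 + 6)*(4 + 4)**2 = 10*8**2 = 10*64 = 640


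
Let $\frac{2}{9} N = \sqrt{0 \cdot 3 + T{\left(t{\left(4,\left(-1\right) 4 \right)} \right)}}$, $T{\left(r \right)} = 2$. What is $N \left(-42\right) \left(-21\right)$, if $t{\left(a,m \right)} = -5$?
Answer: $3969 \sqrt{2} \approx 5613.0$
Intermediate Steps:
$N = \frac{9 \sqrt{2}}{2}$ ($N = \frac{9 \sqrt{0 \cdot 3 + 2}}{2} = \frac{9 \sqrt{0 + 2}}{2} = \frac{9 \sqrt{2}}{2} \approx 6.364$)
$N \left(-42\right) \left(-21\right) = \frac{9 \sqrt{2}}{2} \left(-42\right) \left(-21\right) = - 189 \sqrt{2} \left(-21\right) = 3969 \sqrt{2}$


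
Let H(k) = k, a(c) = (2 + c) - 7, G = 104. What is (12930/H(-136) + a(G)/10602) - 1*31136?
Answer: -1250866583/40052 ≈ -31231.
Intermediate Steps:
a(c) = -5 + c
(12930/H(-136) + a(G)/10602) - 1*31136 = (12930/(-136) + (-5 + 104)/10602) - 1*31136 = (12930*(-1/136) + 99*(1/10602)) - 31136 = (-6465/68 + 11/1178) - 31136 = -3807511/40052 - 31136 = -1250866583/40052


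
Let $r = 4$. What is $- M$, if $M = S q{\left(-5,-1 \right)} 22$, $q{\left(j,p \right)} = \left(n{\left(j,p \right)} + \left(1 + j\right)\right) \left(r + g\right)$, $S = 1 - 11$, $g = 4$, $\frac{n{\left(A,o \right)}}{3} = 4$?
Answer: $14080$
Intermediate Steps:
$n{\left(A,o \right)} = 12$ ($n{\left(A,o \right)} = 3 \cdot 4 = 12$)
$S = -10$ ($S = 1 - 11 = -10$)
$q{\left(j,p \right)} = 104 + 8 j$ ($q{\left(j,p \right)} = \left(12 + \left(1 + j\right)\right) \left(4 + 4\right) = \left(13 + j\right) 8 = 104 + 8 j$)
$M = -14080$ ($M = - 10 \left(104 + 8 \left(-5\right)\right) 22 = - 10 \left(104 - 40\right) 22 = \left(-10\right) 64 \cdot 22 = \left(-640\right) 22 = -14080$)
$- M = \left(-1\right) \left(-14080\right) = 14080$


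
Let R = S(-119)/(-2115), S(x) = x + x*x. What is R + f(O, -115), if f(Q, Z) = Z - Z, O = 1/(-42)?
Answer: -14042/2115 ≈ -6.6392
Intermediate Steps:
O = -1/42 ≈ -0.023810
S(x) = x + x²
f(Q, Z) = 0
R = -14042/2115 (R = -119*(1 - 119)/(-2115) = -119*(-118)*(-1/2115) = 14042*(-1/2115) = -14042/2115 ≈ -6.6392)
R + f(O, -115) = -14042/2115 + 0 = -14042/2115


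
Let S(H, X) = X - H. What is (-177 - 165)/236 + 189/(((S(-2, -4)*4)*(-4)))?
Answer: 8415/1888 ≈ 4.4571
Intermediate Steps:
(-177 - 165)/236 + 189/(((S(-2, -4)*4)*(-4))) = (-177 - 165)/236 + 189/((((-4 - 1*(-2))*4)*(-4))) = -342*1/236 + 189/((((-4 + 2)*4)*(-4))) = -171/118 + 189/((-2*4*(-4))) = -171/118 + 189/((-8*(-4))) = -171/118 + 189/32 = 8415/1888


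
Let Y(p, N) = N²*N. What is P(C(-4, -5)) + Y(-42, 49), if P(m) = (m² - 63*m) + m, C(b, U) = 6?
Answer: 117313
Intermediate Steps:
Y(p, N) = N³
P(m) = m² - 62*m
P(C(-4, -5)) + Y(-42, 49) = 6*(-62 + 6) + 49³ = 6*(-56) + 117649 = -336 + 117649 = 117313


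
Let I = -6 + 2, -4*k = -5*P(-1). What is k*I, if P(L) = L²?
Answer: -5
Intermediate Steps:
k = 5/4 (k = -(-5)*(-1)²/4 = -(-5)/4 = -¼*(-5) = 5/4 ≈ 1.2500)
I = -4
k*I = (5/4)*(-4) = -5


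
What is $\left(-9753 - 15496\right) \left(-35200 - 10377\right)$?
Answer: $1150773673$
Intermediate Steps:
$\left(-9753 - 15496\right) \left(-35200 - 10377\right) = \left(-25249\right) \left(-45577\right) = 1150773673$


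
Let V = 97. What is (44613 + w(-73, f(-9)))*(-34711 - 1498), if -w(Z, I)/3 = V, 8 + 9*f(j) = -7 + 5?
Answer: -1604855298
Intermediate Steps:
f(j) = -10/9 (f(j) = -8/9 + (-7 + 5)/9 = -8/9 + (⅑)*(-2) = -8/9 - 2/9 = -10/9)
w(Z, I) = -291 (w(Z, I) = -3*97 = -291)
(44613 + w(-73, f(-9)))*(-34711 - 1498) = (44613 - 291)*(-34711 - 1498) = 44322*(-36209) = -1604855298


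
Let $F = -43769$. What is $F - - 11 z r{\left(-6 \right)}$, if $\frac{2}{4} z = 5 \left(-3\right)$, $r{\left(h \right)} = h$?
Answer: $-41789$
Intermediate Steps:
$z = -30$ ($z = 2 \cdot 5 \left(-3\right) = 2 \left(-15\right) = -30$)
$F - - 11 z r{\left(-6 \right)} = -43769 - \left(-11\right) \left(-30\right) \left(-6\right) = -43769 - 330 \left(-6\right) = -43769 - -1980 = -43769 + 1980 = -41789$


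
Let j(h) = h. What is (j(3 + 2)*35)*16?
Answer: 2800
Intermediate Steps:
(j(3 + 2)*35)*16 = ((3 + 2)*35)*16 = (5*35)*16 = 175*16 = 2800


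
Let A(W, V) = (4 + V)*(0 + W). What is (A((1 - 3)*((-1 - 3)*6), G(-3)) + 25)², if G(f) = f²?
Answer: 421201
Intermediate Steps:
A(W, V) = W*(4 + V) (A(W, V) = (4 + V)*W = W*(4 + V))
(A((1 - 3)*((-1 - 3)*6), G(-3)) + 25)² = (((1 - 3)*((-1 - 3)*6))*(4 + (-3)²) + 25)² = ((-(-8)*6)*(4 + 9) + 25)² = (-2*(-24)*13 + 25)² = (48*13 + 25)² = (624 + 25)² = 649² = 421201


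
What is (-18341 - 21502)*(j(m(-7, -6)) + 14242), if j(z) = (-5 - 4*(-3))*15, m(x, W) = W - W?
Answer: -571627521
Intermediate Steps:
m(x, W) = 0
j(z) = 105 (j(z) = (-5 + 12)*15 = 7*15 = 105)
(-18341 - 21502)*(j(m(-7, -6)) + 14242) = (-18341 - 21502)*(105 + 14242) = -39843*14347 = -571627521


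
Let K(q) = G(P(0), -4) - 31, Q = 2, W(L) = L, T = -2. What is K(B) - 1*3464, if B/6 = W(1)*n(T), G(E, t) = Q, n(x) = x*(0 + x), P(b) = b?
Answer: -3493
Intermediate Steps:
n(x) = x² (n(x) = x*x = x²)
G(E, t) = 2
B = 24 (B = 6*(1*(-2)²) = 6*(1*4) = 6*4 = 24)
K(q) = -29 (K(q) = 2 - 31 = -29)
K(B) - 1*3464 = -29 - 1*3464 = -29 - 3464 = -3493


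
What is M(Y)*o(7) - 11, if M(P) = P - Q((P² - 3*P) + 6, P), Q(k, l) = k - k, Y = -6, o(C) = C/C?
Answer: -17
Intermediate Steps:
o(C) = 1
Q(k, l) = 0
M(P) = P (M(P) = P - 1*0 = P + 0 = P)
M(Y)*o(7) - 11 = -6*1 - 11 = -6 - 11 = -17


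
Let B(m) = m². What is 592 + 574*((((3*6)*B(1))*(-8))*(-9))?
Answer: 744496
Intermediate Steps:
592 + 574*((((3*6)*B(1))*(-8))*(-9)) = 592 + 574*((((3*6)*1²)*(-8))*(-9)) = 592 + 574*(((18*1)*(-8))*(-9)) = 592 + 574*((18*(-8))*(-9)) = 592 + 574*(-144*(-9)) = 592 + 574*1296 = 592 + 743904 = 744496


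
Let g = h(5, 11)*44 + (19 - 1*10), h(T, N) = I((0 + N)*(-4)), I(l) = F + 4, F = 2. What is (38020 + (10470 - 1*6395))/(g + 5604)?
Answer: 42095/5877 ≈ 7.1627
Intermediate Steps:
I(l) = 6 (I(l) = 2 + 4 = 6)
h(T, N) = 6
g = 273 (g = 6*44 + (19 - 1*10) = 264 + (19 - 10) = 264 + 9 = 273)
(38020 + (10470 - 1*6395))/(g + 5604) = (38020 + (10470 - 1*6395))/(273 + 5604) = (38020 + (10470 - 6395))/5877 = (38020 + 4075)*(1/5877) = 42095*(1/5877) = 42095/5877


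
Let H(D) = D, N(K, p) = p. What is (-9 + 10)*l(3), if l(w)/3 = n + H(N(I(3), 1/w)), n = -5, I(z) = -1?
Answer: -14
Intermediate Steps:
l(w) = -15 + 3/w (l(w) = 3*(-5 + 1/w) = -15 + 3/w)
(-9 + 10)*l(3) = (-9 + 10)*(-15 + 3/3) = 1*(-15 + 3*(⅓)) = 1*(-15 + 1) = 1*(-14) = -14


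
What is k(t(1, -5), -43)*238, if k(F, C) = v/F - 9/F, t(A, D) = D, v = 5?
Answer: 952/5 ≈ 190.40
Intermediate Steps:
k(F, C) = -4/F (k(F, C) = 5/F - 9/F = -4/F)
k(t(1, -5), -43)*238 = -4/(-5)*238 = -4*(-⅕)*238 = (⅘)*238 = 952/5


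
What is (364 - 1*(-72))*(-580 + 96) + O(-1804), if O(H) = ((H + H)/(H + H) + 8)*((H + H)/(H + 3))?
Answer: -380021752/1801 ≈ -2.1101e+5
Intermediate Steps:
O(H) = 18*H/(3 + H) (O(H) = ((2*H)/((2*H)) + 8)*((2*H)/(3 + H)) = ((2*H)*(1/(2*H)) + 8)*(2*H/(3 + H)) = (1 + 8)*(2*H/(3 + H)) = 9*(2*H/(3 + H)) = 18*H/(3 + H))
(364 - 1*(-72))*(-580 + 96) + O(-1804) = (364 - 1*(-72))*(-580 + 96) + 18*(-1804)/(3 - 1804) = (364 + 72)*(-484) + 18*(-1804)/(-1801) = 436*(-484) + 18*(-1804)*(-1/1801) = -211024 + 32472/1801 = -380021752/1801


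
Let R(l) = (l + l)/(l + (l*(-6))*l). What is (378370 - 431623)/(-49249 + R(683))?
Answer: 218177541/201773155 ≈ 1.0813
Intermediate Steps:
R(l) = 2*l/(l - 6*l²) (R(l) = (2*l)/(l + (-6*l)*l) = (2*l)/(l - 6*l²) = 2*l/(l - 6*l²))
(378370 - 431623)/(-49249 + R(683)) = (378370 - 431623)/(-49249 - 2/(-1 + 6*683)) = -53253/(-49249 - 2/(-1 + 4098)) = -53253/(-49249 - 2/4097) = -53253/(-201773155/4097) = -53253*(-4097/201773155) = 218177541/201773155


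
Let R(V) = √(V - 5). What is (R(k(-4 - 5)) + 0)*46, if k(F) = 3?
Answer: 46*I*√2 ≈ 65.054*I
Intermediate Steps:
R(V) = √(-5 + V)
(R(k(-4 - 5)) + 0)*46 = (√(-5 + 3) + 0)*46 = (√(-2) + 0)*46 = (I*√2 + 0)*46 = (I*√2)*46 = 46*I*√2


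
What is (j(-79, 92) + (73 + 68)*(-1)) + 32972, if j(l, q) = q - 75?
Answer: 32848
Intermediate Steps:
j(l, q) = -75 + q
(j(-79, 92) + (73 + 68)*(-1)) + 32972 = ((-75 + 92) + (73 + 68)*(-1)) + 32972 = (17 + 141*(-1)) + 32972 = (17 - 141) + 32972 = -124 + 32972 = 32848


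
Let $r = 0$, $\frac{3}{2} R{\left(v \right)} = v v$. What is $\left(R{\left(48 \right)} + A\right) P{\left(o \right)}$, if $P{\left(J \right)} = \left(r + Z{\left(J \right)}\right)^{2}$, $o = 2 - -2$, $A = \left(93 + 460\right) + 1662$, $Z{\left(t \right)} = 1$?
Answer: $3751$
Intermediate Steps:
$R{\left(v \right)} = \frac{2 v^{2}}{3}$ ($R{\left(v \right)} = \frac{2 v v}{3} = \frac{2 v^{2}}{3}$)
$A = 2215$ ($A = 553 + 1662 = 2215$)
$o = 4$ ($o = 2 + 2 = 4$)
$P{\left(J \right)} = 1$ ($P{\left(J \right)} = \left(0 + 1\right)^{2} = 1^{2} = 1$)
$\left(R{\left(48 \right)} + A\right) P{\left(o \right)} = \left(\frac{2 \cdot 48^{2}}{3} + 2215\right) 1 = \left(\frac{2}{3} \cdot 2304 + 2215\right) 1 = \left(1536 + 2215\right) 1 = 3751 \cdot 1 = 3751$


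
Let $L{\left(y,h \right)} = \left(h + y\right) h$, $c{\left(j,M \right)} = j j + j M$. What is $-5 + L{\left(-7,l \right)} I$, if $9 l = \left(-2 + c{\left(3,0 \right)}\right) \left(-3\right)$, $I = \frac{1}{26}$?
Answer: $- \frac{487}{117} \approx -4.1624$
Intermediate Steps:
$c{\left(j,M \right)} = j^{2} + M j$
$I = \frac{1}{26} \approx 0.038462$
$l = - \frac{7}{3}$ ($l = \frac{\left(-2 + 3 \left(0 + 3\right)\right) \left(-3\right)}{9} = \frac{\left(-2 + 3 \cdot 3\right) \left(-3\right)}{9} = \frac{\left(-2 + 9\right) \left(-3\right)}{9} = \frac{7 \left(-3\right)}{9} = \frac{1}{9} \left(-21\right) = - \frac{7}{3} \approx -2.3333$)
$L{\left(y,h \right)} = h \left(h + y\right)$
$-5 + L{\left(-7,l \right)} I = -5 + - \frac{7 \left(- \frac{7}{3} - 7\right)}{3} \cdot \frac{1}{26} = -5 + \left(- \frac{7}{3}\right) \left(- \frac{28}{3}\right) \frac{1}{26} = -5 + \frac{196}{9} \cdot \frac{1}{26} = -5 + \frac{98}{117} = - \frac{487}{117}$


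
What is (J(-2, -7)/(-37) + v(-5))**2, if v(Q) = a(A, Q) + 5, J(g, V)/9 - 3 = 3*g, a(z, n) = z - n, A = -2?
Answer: 104329/1369 ≈ 76.208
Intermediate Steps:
J(g, V) = 27 + 27*g (J(g, V) = 27 + 9*(3*g) = 27 + 27*g)
v(Q) = 3 - Q (v(Q) = (-2 - Q) + 5 = 3 - Q)
(J(-2, -7)/(-37) + v(-5))**2 = ((27 + 27*(-2))/(-37) + (3 - 1*(-5)))**2 = ((27 - 54)*(-1/37) + (3 + 5))**2 = (-27*(-1/37) + 8)**2 = (27/37 + 8)**2 = (323/37)**2 = 104329/1369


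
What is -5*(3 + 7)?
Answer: -50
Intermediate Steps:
-5*(3 + 7) = -5*10 = -50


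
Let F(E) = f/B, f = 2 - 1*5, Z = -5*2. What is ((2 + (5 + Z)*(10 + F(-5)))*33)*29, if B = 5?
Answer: -43065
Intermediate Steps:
Z = -10
f = -3 (f = 2 - 5 = -3)
F(E) = -3/5
((2 + (5 + Z)*(10 + F(-5)))*33)*29 = ((2 + (5 - 10)*(10 - 3/5))*33)*29 = ((2 - 5*47/5)*33)*29 = ((2 - 47)*33)*29 = -45*33*29 = -1485*29 = -43065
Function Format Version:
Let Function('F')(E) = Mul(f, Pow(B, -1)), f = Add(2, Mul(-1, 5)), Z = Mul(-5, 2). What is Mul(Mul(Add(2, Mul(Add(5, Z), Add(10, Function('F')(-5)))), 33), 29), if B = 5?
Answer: -43065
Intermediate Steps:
Z = -10
f = -3 (f = Add(2, -5) = -3)
Function('F')(E) = Rational(-3, 5) (Function('F')(E) = Mul(-3, Pow(5, -1)) = Mul(-3, Rational(1, 5)) = Rational(-3, 5))
Mul(Mul(Add(2, Mul(Add(5, Z), Add(10, Function('F')(-5)))), 33), 29) = Mul(Mul(Add(2, Mul(Add(5, -10), Add(10, Rational(-3, 5)))), 33), 29) = Mul(Mul(Add(2, Mul(-5, Rational(47, 5))), 33), 29) = Mul(Mul(Add(2, -47), 33), 29) = Mul(Mul(-45, 33), 29) = Mul(-1485, 29) = -43065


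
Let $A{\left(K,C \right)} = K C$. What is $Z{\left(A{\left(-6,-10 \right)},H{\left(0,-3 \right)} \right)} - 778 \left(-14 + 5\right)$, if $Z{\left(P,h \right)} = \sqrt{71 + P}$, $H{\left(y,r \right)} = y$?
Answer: $7002 + \sqrt{131} \approx 7013.4$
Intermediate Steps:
$A{\left(K,C \right)} = C K$
$Z{\left(A{\left(-6,-10 \right)},H{\left(0,-3 \right)} \right)} - 778 \left(-14 + 5\right) = \sqrt{71 - -60} - 778 \left(-14 + 5\right) = \sqrt{71 + 60} - -7002 = \sqrt{131} + 7002 = 7002 + \sqrt{131}$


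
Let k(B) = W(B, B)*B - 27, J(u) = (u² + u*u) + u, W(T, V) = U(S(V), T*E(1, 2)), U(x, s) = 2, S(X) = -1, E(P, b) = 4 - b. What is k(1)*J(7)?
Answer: -2625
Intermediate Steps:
W(T, V) = 2
J(u) = u + 2*u² (J(u) = (u² + u²) + u = 2*u² + u = u + 2*u²)
k(B) = -27 + 2*B (k(B) = 2*B - 27 = -27 + 2*B)
k(1)*J(7) = (-27 + 2*1)*(7*(1 + 2*7)) = (-27 + 2)*(7*(1 + 14)) = -175*15 = -25*105 = -2625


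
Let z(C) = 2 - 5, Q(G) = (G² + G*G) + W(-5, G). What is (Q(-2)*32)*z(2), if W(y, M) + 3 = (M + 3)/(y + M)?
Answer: -3264/7 ≈ -466.29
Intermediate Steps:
W(y, M) = -3 + (3 + M)/(M + y) (W(y, M) = -3 + (M + 3)/(y + M) = -3 + (3 + M)/(M + y))
Q(G) = 2*G² + (18 - 2*G)/(-5 + G) (Q(G) = (G² + G*G) + (3 - 3*(-5) - 2*G)/(G - 5) = (G² + G²) + (3 + 15 - 2*G)/(-5 + G) = 2*G² + (18 - 2*G)/(-5 + G))
z(C) = -3
(Q(-2)*32)*z(2) = ((2*(9 - 1*(-2) + (-2)²*(-5 - 2))/(-5 - 2))*32)*(-3) = ((2*(9 + 2 + 4*(-7))/(-7))*32)*(-3) = ((2*(-⅐)*(9 + 2 - 28))*32)*(-3) = ((2*(-⅐)*(-17))*32)*(-3) = ((34/7)*32)*(-3) = (1088/7)*(-3) = -3264/7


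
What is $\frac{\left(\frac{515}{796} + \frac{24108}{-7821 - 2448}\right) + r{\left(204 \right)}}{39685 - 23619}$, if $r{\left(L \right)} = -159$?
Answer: $- \frac{62551769}{6253594104} \approx -0.010003$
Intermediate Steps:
$\frac{\left(\frac{515}{796} + \frac{24108}{-7821 - 2448}\right) + r{\left(204 \right)}}{39685 - 23619} = \frac{\left(\frac{515}{796} + \frac{24108}{-7821 - 2448}\right) - 159}{39685 - 23619} = \frac{\left(515 \cdot \frac{1}{796} + \frac{24108}{-7821 - 2448}\right) - 159}{16066} = \left(\left(\frac{515}{796} + \frac{24108}{-10269}\right) - 159\right) \frac{1}{16066} = \left(\left(\frac{515}{796} + 24108 \left(- \frac{1}{10269}\right)\right) - 159\right) \frac{1}{16066} = \left(\left(\frac{515}{796} - \frac{1148}{489}\right) - 159\right) \frac{1}{16066} = \left(- \frac{661973}{389244} - 159\right) \frac{1}{16066} = \left(- \frac{62551769}{389244}\right) \frac{1}{16066} = - \frac{62551769}{6253594104}$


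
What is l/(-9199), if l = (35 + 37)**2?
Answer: -5184/9199 ≈ -0.56354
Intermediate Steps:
l = 5184 (l = 72**2 = 5184)
l/(-9199) = 5184/(-9199) = 5184*(-1/9199) = -5184/9199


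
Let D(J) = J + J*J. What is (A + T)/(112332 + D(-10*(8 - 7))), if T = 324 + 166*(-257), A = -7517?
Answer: -49855/112422 ≈ -0.44346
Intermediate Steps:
T = -42338 (T = 324 - 42662 = -42338)
D(J) = J + J²
(A + T)/(112332 + D(-10*(8 - 7))) = (-7517 - 42338)/(112332 + (-10*(8 - 7))*(1 - 10*(8 - 7))) = -49855/(112332 + (-10*1)*(1 - 10*1)) = -49855/(112332 - 10*(1 - 10)) = -49855/(112332 - 10*(-9)) = -49855/(112332 + 90) = -49855/112422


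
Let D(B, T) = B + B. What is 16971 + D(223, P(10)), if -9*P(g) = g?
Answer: 17417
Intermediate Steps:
P(g) = -g/9
D(B, T) = 2*B
16971 + D(223, P(10)) = 16971 + 2*223 = 16971 + 446 = 17417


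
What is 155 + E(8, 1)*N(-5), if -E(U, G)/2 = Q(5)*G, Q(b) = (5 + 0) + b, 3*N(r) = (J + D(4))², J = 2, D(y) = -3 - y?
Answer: -35/3 ≈ -11.667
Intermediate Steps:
N(r) = 25/3 (N(r) = (2 + (-3 - 1*4))²/3 = (2 + (-3 - 4))²/3 = (2 - 7)²/3 = (⅓)*(-5)² = (⅓)*25 = 25/3)
Q(b) = 5 + b
E(U, G) = -20*G (E(U, G) = -2*(5 + 5)*G = -20*G)
155 + E(8, 1)*N(-5) = 155 - 20*1*(25/3) = 155 - 20*25/3 = 155 - 500/3 = -35/3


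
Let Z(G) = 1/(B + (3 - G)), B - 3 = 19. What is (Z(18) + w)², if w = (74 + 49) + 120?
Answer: 2896804/49 ≈ 59118.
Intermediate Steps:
B = 22 (B = 3 + 19 = 22)
Z(G) = 1/(25 - G) (Z(G) = 1/(22 + (3 - G)) = 1/(25 - G))
w = 243 (w = 123 + 120 = 243)
(Z(18) + w)² = (1/(25 - 1*18) + 243)² = (1/(25 - 18) + 243)² = (1/7 + 243)² = (⅐ + 243)² = (1702/7)² = 2896804/49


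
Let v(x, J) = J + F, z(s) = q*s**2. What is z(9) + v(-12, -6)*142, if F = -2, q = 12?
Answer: -164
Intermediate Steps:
z(s) = 12*s**2
v(x, J) = -2 + J (v(x, J) = J - 2 = -2 + J)
z(9) + v(-12, -6)*142 = 12*9**2 + (-2 - 6)*142 = 12*81 - 8*142 = 972 - 1136 = -164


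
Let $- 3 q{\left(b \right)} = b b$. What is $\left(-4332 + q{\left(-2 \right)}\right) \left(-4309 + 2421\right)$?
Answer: $\frac{24544000}{3} \approx 8.1813 \cdot 10^{6}$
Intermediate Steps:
$q{\left(b \right)} = - \frac{b^{2}}{3}$ ($q{\left(b \right)} = - \frac{b b}{3} = - \frac{b^{2}}{3}$)
$\left(-4332 + q{\left(-2 \right)}\right) \left(-4309 + 2421\right) = \left(-4332 - \frac{\left(-2\right)^{2}}{3}\right) \left(-4309 + 2421\right) = \left(-4332 - \frac{4}{3}\right) \left(-1888\right) = \left(- \frac{13000}{3}\right) \left(-1888\right) = \frac{24544000}{3}$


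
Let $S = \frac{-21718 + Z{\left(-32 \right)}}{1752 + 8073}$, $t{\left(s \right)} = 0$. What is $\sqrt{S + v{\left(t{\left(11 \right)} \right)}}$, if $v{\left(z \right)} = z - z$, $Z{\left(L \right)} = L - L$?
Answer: $\frac{i \sqrt{8535174}}{1965} \approx 1.4868 i$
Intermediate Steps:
$Z{\left(L \right)} = 0$
$v{\left(z \right)} = 0$
$S = - \frac{21718}{9825}$ ($S = \frac{-21718 + 0}{1752 + 8073} = - \frac{21718}{9825} \approx -2.2105$)
$\sqrt{S + v{\left(t{\left(11 \right)} \right)}} = \sqrt{- \frac{21718}{9825} + 0} = \sqrt{- \frac{21718}{9825}} = \frac{i \sqrt{8535174}}{1965}$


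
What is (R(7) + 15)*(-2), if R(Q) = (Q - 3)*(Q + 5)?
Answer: -126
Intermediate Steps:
R(Q) = (-3 + Q)*(5 + Q)
(R(7) + 15)*(-2) = ((-15 + 7**2 + 2*7) + 15)*(-2) = ((-15 + 49 + 14) + 15)*(-2) = (48 + 15)*(-2) = 63*(-2) = -126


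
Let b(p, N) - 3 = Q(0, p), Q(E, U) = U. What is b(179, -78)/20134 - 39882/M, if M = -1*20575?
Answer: 403364419/207128525 ≈ 1.9474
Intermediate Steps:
M = -20575
b(p, N) = 3 + p
b(179, -78)/20134 - 39882/M = (3 + 179)/20134 - 39882/(-20575) = 182*(1/20134) - 39882*(-1/20575) = 91/10067 + 39882/20575 = 403364419/207128525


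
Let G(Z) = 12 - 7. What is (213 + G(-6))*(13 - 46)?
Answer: -7194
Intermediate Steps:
G(Z) = 5
(213 + G(-6))*(13 - 46) = (213 + 5)*(13 - 46) = 218*(-33) = -7194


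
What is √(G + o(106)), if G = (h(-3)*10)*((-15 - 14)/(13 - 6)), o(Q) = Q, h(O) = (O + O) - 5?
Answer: 2*√6881/7 ≈ 23.701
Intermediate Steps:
h(O) = -5 + 2*O (h(O) = 2*O - 5 = -5 + 2*O)
G = 3190/7 (G = ((-5 + 2*(-3))*10)*((-15 - 14)/(13 - 6)) = ((-5 - 6)*10)*(-29/7) = (-11*10)*(-29*⅐) = -110*(-29/7) = 3190/7 ≈ 455.71)
√(G + o(106)) = √(3190/7 + 106) = √(3932/7) = 2*√6881/7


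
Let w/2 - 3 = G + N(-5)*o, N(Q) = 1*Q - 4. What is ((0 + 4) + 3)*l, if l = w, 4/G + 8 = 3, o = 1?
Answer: -476/5 ≈ -95.200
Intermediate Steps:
G = -⅘ (G = 4/(-8 + 3) = 4/(-5) = 4*(-⅕) = -⅘ ≈ -0.80000)
N(Q) = -4 + Q (N(Q) = Q - 4 = -4 + Q)
w = -68/5 (w = 6 + 2*(-⅘ + (-4 - 5)*1) = 6 + 2*(-⅘ - 9*1) = 6 + 2*(-⅘ - 9) = 6 + 2*(-49/5) = 6 - 98/5 = -68/5 ≈ -13.600)
l = -68/5 ≈ -13.600
((0 + 4) + 3)*l = ((0 + 4) + 3)*(-68/5) = (4 + 3)*(-68/5) = 7*(-68/5) = -476/5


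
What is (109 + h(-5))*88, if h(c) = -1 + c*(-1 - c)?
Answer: 7744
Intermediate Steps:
(109 + h(-5))*88 = (109 + (-1 - 1*(-5) - 1*(-5)²))*88 = (109 + (-1 + 5 - 1*25))*88 = (109 + (-1 + 5 - 25))*88 = (109 - 21)*88 = 88*88 = 7744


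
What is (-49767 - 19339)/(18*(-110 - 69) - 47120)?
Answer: 34553/25171 ≈ 1.3727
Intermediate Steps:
(-49767 - 19339)/(18*(-110 - 69) - 47120) = -69106/(18*(-179) - 47120) = -69106/(-3222 - 47120) = -69106/(-50342) = -69106*(-1/50342) = 34553/25171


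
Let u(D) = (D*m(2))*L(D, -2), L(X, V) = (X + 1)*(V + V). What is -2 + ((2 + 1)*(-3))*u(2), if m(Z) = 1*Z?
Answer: 430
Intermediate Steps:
m(Z) = Z
L(X, V) = 2*V*(1 + X) (L(X, V) = (1 + X)*(2*V) = 2*V*(1 + X))
u(D) = 2*D*(-4 - 4*D) (u(D) = (D*2)*(2*(-2)*(1 + D)) = (2*D)*(-4 - 4*D) = 2*D*(-4 - 4*D))
-2 + ((2 + 1)*(-3))*u(2) = -2 + ((2 + 1)*(-3))*(-8*2*(1 + 2)) = -2 + (3*(-3))*(-8*2*3) = -2 - 9*(-48) = -2 + 432 = 430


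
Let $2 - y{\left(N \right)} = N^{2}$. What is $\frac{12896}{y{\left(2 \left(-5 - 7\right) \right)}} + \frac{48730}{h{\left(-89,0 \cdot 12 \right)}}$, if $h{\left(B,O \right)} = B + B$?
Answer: $- \frac{7566627}{25543} \approx -296.23$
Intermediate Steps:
$h{\left(B,O \right)} = 2 B$
$y{\left(N \right)} = 2 - N^{2}$
$\frac{12896}{y{\left(2 \left(-5 - 7\right) \right)}} + \frac{48730}{h{\left(-89,0 \cdot 12 \right)}} = \frac{12896}{2 - \left(2 \left(-5 - 7\right)\right)^{2}} + \frac{48730}{2 \left(-89\right)} = \frac{12896}{2 - \left(2 \left(-12\right)\right)^{2}} + \frac{48730}{-178} = \frac{12896}{2 - \left(-24\right)^{2}} + 48730 \left(- \frac{1}{178}\right) = \frac{12896}{2 - 576} - \frac{24365}{89} = \frac{12896}{-574} - \frac{24365}{89} = 12896 \left(- \frac{1}{574}\right) - \frac{24365}{89} = - \frac{6448}{287} - \frac{24365}{89} = - \frac{7566627}{25543}$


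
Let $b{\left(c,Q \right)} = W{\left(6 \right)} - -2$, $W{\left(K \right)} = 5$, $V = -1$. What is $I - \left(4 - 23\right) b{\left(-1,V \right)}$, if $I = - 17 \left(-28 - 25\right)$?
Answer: $1034$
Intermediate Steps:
$I = 901$ ($I = \left(-17\right) \left(-53\right) = 901$)
$b{\left(c,Q \right)} = 7$ ($b{\left(c,Q \right)} = 5 - -2 = 5 + 2 = 7$)
$I - \left(4 - 23\right) b{\left(-1,V \right)} = 901 - \left(4 - 23\right) 7 = 901 - \left(-19\right) 7 = 901 - -133 = 901 + 133 = 1034$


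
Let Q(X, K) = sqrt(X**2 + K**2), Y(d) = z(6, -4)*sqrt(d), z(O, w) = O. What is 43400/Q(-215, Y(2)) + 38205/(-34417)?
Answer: -38205/34417 + 43400*sqrt(46297)/46297 ≈ 200.59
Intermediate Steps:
Y(d) = 6*sqrt(d)
Q(X, K) = sqrt(K**2 + X**2)
43400/Q(-215, Y(2)) + 38205/(-34417) = 43400/(sqrt((6*sqrt(2))**2 + (-215)**2)) + 38205/(-34417) = 43400/(sqrt(72 + 46225)) + 38205*(-1/34417) = 43400/(sqrt(46297)) - 38205/34417 = 43400*(sqrt(46297)/46297) - 38205/34417 = 43400*sqrt(46297)/46297 - 38205/34417 = -38205/34417 + 43400*sqrt(46297)/46297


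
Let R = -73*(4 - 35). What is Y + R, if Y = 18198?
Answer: 20461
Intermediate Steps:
R = 2263 (R = -73*(-31) = 2263)
Y + R = 18198 + 2263 = 20461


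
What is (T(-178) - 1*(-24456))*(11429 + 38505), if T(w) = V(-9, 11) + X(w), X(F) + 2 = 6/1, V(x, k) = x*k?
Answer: 1216442174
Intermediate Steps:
V(x, k) = k*x
X(F) = 4 (X(F) = -2 + 6/1 = -2 + 6*1 = -2 + 6 = 4)
T(w) = -95 (T(w) = 11*(-9) + 4 = -99 + 4 = -95)
(T(-178) - 1*(-24456))*(11429 + 38505) = (-95 - 1*(-24456))*(11429 + 38505) = (-95 + 24456)*49934 = 24361*49934 = 1216442174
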